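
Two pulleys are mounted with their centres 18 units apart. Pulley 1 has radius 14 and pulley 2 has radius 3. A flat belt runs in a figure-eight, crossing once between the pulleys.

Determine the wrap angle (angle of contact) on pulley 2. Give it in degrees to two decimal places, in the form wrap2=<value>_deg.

wrap2=321.62_deg

crossed belt: β = asin((r1+r2)/C) = asin(17/18) = 70.8119°
wrap1 = wrap2 = π + 2β = 321.6237°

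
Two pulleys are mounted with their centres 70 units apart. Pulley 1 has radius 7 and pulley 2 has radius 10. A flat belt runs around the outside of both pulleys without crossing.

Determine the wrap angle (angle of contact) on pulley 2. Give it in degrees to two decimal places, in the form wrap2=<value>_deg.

wrap2=184.91_deg

open belt: β = asin((r2−r1)/C) = asin(3/70) = 2.4563°
wrap1 = π − 2β = 175.0874°
wrap2 = π + 2β = 184.9126°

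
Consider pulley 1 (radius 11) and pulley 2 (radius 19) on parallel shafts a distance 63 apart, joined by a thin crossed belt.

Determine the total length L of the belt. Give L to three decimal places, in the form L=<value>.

L=234.824

crossed belt: β = asin((r1+r2)/C) = asin(30/63) = 28.4369°
wrap1 = wrap2 = π + 2β = 236.8738°
tangent length = C·cosβ = 55.3986
L = (r1+r2)·wrap + 2·C·cosβ = 30·4.1342 + 2·55.3986 = 234.8239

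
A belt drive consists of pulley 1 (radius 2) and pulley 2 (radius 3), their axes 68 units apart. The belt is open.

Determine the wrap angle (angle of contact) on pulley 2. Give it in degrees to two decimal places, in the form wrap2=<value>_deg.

wrap2=181.69_deg

open belt: β = asin((r2−r1)/C) = asin(1/68) = 0.8426°
wrap1 = π − 2β = 178.3148°
wrap2 = π + 2β = 181.6852°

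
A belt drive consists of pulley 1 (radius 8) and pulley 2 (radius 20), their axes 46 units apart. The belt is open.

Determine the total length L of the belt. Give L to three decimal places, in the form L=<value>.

L=183.113

open belt: β = asin((r2−r1)/C) = asin(12/46) = 15.1217°
wrap1 = π − 2β = 149.7567°
wrap2 = π + 2β = 210.2433°
tangent length = C·cosβ = 44.4072
L = r1·wrap1 + r2·wrap2 + 2·C·cosβ = 8·2.6137 + 20·3.6694 + 2·44.4072 = 183.1132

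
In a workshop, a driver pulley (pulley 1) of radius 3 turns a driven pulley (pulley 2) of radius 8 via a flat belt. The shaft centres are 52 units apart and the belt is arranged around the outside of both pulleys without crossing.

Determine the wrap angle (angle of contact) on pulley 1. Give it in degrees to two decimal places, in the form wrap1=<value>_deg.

open belt: β = asin((r2−r1)/C) = asin(5/52) = 5.5177°
wrap1 = π − 2β = 168.9645°
wrap2 = π + 2β = 191.0355°

wrap1=168.96_deg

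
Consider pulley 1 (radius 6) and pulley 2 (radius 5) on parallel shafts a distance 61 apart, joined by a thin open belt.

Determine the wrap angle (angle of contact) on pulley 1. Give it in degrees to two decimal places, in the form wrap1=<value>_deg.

open belt: β = asin((r2−r1)/C) = asin(-1/61) = -0.9393°
wrap1 = π − 2β = 181.8786°
wrap2 = π + 2β = 178.1214°

wrap1=181.88_deg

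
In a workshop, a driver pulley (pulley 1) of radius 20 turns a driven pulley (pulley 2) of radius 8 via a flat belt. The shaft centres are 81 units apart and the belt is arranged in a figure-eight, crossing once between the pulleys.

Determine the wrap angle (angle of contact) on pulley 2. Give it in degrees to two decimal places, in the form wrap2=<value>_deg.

wrap2=220.45_deg

crossed belt: β = asin((r1+r2)/C) = asin(28/81) = 20.2233°
wrap1 = wrap2 = π + 2β = 220.4465°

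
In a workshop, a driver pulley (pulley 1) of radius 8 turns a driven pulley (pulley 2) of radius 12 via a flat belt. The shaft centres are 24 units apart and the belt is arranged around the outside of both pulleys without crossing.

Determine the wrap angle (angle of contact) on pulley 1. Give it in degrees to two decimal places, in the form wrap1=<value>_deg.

open belt: β = asin((r2−r1)/C) = asin(4/24) = 9.5941°
wrap1 = π − 2β = 160.8119°
wrap2 = π + 2β = 199.1881°

wrap1=160.81_deg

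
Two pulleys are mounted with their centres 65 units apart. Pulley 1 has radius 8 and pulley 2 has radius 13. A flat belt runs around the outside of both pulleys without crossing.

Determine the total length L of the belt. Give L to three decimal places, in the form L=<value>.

open belt: β = asin((r2−r1)/C) = asin(5/65) = 4.4117°
wrap1 = π − 2β = 171.1765°
wrap2 = π + 2β = 188.8235°
tangent length = C·cosβ = 64.8074
L = r1·wrap1 + r2·wrap2 + 2·C·cosβ = 8·2.9876 + 13·3.2956 + 2·64.8074 = 196.3583

L=196.358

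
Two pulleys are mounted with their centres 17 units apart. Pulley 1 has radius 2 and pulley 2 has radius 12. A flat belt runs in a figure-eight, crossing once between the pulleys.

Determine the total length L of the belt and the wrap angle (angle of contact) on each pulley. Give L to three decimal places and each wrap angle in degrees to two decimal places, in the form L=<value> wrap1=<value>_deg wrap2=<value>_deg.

crossed belt: β = asin((r1+r2)/C) = asin(14/17) = 55.4397°
wrap1 = wrap2 = π + 2β = 290.8794°
tangent length = C·cosβ = 9.6437
L = (r1+r2)·wrap + 2·C·cosβ = 14·5.0768 + 2·9.6437 = 90.3625

L=90.363 wrap1=290.88_deg wrap2=290.88_deg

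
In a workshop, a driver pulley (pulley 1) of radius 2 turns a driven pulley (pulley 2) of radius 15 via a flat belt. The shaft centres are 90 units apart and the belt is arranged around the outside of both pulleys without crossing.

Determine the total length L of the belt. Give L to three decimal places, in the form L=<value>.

open belt: β = asin((r2−r1)/C) = asin(13/90) = 8.3051°
wrap1 = π − 2β = 163.3898°
wrap2 = π + 2β = 196.6102°
tangent length = C·cosβ = 89.0562
L = r1·wrap1 + r2·wrap2 + 2·C·cosβ = 2·2.8517 + 15·3.4315 + 2·89.0562 = 235.2881

L=235.288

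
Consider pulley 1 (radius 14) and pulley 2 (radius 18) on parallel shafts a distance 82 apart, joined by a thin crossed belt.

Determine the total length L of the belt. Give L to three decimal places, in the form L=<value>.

crossed belt: β = asin((r1+r2)/C) = asin(32/82) = 22.9697°
wrap1 = wrap2 = π + 2β = 225.9394°
tangent length = C·cosβ = 75.4983
L = (r1+r2)·wrap + 2·C·cosβ = 32·3.9434 + 2·75.4983 = 277.1850

L=277.185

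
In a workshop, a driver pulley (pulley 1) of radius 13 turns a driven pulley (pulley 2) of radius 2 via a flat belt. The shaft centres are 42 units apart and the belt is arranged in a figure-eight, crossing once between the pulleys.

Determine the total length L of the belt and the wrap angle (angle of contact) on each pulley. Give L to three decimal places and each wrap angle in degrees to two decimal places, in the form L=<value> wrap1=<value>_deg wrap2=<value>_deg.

crossed belt: β = asin((r1+r2)/C) = asin(15/42) = 20.9248°
wrap1 = wrap2 = π + 2β = 221.8497°
tangent length = C·cosβ = 39.2301
L = (r1+r2)·wrap + 2·C·cosβ = 15·3.8720 + 2·39.2301 = 136.5403

L=136.540 wrap1=221.85_deg wrap2=221.85_deg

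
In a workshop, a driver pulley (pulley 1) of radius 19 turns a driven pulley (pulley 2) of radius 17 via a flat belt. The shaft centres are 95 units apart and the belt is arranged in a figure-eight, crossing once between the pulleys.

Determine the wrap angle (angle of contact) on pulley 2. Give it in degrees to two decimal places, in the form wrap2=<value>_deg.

wrap2=224.54_deg

crossed belt: β = asin((r1+r2)/C) = asin(36/95) = 22.2685°
wrap1 = wrap2 = π + 2β = 224.5370°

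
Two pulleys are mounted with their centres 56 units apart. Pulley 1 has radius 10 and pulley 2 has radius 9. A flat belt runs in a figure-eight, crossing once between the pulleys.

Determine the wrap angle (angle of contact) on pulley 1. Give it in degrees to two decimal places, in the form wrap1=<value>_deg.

wrap1=219.67_deg

crossed belt: β = asin((r1+r2)/C) = asin(19/56) = 19.8334°
wrap1 = wrap2 = π + 2β = 219.6667°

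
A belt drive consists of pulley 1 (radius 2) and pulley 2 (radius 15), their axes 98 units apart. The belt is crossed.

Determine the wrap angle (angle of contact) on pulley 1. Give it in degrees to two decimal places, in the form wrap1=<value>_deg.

crossed belt: β = asin((r1+r2)/C) = asin(17/98) = 9.9896°
wrap1 = wrap2 = π + 2β = 199.9792°

wrap1=199.98_deg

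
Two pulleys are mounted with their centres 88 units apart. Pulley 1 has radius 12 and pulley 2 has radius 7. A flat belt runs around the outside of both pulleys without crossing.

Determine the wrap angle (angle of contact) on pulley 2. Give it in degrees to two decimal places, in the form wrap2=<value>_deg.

open belt: β = asin((r2−r1)/C) = asin(-5/88) = -3.2572°
wrap1 = π − 2β = 186.5144°
wrap2 = π + 2β = 173.4856°

wrap2=173.49_deg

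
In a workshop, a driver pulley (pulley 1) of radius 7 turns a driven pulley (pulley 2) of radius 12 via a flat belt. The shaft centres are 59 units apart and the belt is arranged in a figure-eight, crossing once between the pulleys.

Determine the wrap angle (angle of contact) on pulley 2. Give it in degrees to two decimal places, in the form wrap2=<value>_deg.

wrap2=217.57_deg

crossed belt: β = asin((r1+r2)/C) = asin(19/59) = 18.7860°
wrap1 = wrap2 = π + 2β = 217.5719°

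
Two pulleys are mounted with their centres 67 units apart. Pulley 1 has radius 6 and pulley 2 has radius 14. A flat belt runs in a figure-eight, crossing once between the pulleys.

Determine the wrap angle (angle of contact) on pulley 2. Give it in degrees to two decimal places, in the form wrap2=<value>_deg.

wrap2=214.74_deg

crossed belt: β = asin((r1+r2)/C) = asin(20/67) = 17.3680°
wrap1 = wrap2 = π + 2β = 214.7360°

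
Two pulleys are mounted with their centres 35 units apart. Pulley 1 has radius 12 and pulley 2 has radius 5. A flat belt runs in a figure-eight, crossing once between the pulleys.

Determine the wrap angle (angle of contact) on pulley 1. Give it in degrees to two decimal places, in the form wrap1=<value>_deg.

wrap1=238.12_deg

crossed belt: β = asin((r1+r2)/C) = asin(17/35) = 29.0593°
wrap1 = wrap2 = π + 2β = 238.1186°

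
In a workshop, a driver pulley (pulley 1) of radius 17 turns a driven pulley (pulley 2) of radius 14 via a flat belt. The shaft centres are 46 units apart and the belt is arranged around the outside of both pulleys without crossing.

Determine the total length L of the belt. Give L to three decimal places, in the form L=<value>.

L=189.585

open belt: β = asin((r2−r1)/C) = asin(-3/46) = -3.7393°
wrap1 = π − 2β = 187.4787°
wrap2 = π + 2β = 172.5213°
tangent length = C·cosβ = 45.9021
L = r1·wrap1 + r2·wrap2 + 2·C·cosβ = 17·3.2721 + 14·3.0111 + 2·45.9021 = 189.5851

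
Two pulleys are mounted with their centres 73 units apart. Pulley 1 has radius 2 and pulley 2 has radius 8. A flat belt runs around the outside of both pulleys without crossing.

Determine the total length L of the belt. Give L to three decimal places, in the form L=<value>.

L=177.909

open belt: β = asin((r2−r1)/C) = asin(6/73) = 4.7146°
wrap1 = π − 2β = 170.5709°
wrap2 = π + 2β = 189.4291°
tangent length = C·cosβ = 72.7530
L = r1·wrap1 + r2·wrap2 + 2·C·cosβ = 2·2.9770 + 8·3.3062 + 2·72.7530 = 177.9094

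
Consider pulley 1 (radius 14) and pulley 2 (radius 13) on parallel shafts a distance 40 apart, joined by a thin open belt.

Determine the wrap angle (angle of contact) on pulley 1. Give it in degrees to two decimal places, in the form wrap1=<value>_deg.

open belt: β = asin((r2−r1)/C) = asin(-1/40) = -1.4325°
wrap1 = π − 2β = 182.8651°
wrap2 = π + 2β = 177.1349°

wrap1=182.87_deg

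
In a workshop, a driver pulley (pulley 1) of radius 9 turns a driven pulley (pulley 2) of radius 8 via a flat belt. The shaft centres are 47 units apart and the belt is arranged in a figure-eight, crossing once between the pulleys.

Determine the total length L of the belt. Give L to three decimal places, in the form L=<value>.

crossed belt: β = asin((r1+r2)/C) = asin(17/47) = 21.2048°
wrap1 = wrap2 = π + 2β = 222.4095°
tangent length = C·cosβ = 43.8178
L = (r1+r2)·wrap + 2·C·cosβ = 17·3.8818 + 2·43.8178 = 153.6258

L=153.626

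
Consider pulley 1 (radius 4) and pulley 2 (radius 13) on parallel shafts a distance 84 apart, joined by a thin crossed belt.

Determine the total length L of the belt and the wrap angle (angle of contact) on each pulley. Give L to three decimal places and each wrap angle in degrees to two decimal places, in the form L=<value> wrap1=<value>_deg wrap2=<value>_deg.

L=224.859 wrap1=203.35_deg wrap2=203.35_deg

crossed belt: β = asin((r1+r2)/C) = asin(17/84) = 11.6762°
wrap1 = wrap2 = π + 2β = 203.3525°
tangent length = C·cosβ = 82.2618
L = (r1+r2)·wrap + 2·C·cosβ = 17·3.5492 + 2·82.2618 = 224.8594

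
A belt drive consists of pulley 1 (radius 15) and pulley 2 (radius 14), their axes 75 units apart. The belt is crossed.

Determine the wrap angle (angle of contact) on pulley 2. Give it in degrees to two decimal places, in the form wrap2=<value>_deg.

crossed belt: β = asin((r1+r2)/C) = asin(29/75) = 22.7472°
wrap1 = wrap2 = π + 2β = 225.4945°

wrap2=225.49_deg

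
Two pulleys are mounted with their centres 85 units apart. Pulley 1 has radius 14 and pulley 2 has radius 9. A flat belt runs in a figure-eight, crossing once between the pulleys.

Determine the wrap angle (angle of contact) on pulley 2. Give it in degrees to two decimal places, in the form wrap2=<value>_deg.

wrap2=211.40_deg

crossed belt: β = asin((r1+r2)/C) = asin(23/85) = 15.6993°
wrap1 = wrap2 = π + 2β = 211.3985°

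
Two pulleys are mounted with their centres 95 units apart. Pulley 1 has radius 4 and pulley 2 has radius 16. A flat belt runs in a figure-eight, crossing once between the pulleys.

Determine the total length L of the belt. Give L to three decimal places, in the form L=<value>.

L=257.058

crossed belt: β = asin((r1+r2)/C) = asin(20/95) = 12.1532°
wrap1 = wrap2 = π + 2β = 204.3064°
tangent length = C·cosβ = 92.8709
L = (r1+r2)·wrap + 2·C·cosβ = 20·3.5658 + 2·92.8709 = 257.0581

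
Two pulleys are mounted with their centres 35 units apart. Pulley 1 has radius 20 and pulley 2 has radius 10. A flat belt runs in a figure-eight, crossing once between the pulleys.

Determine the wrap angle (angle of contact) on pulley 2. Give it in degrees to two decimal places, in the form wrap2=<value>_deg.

crossed belt: β = asin((r1+r2)/C) = asin(30/35) = 58.9973°
wrap1 = wrap2 = π + 2β = 297.9946°

wrap2=297.99_deg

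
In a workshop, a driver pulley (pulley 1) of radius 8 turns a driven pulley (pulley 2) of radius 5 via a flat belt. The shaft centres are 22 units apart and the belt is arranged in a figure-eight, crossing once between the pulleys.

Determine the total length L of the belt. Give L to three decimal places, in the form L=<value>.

L=92.774

crossed belt: β = asin((r1+r2)/C) = asin(13/22) = 36.2215°
wrap1 = wrap2 = π + 2β = 252.4431°
tangent length = C·cosβ = 17.7482
L = (r1+r2)·wrap + 2·C·cosβ = 13·4.4060 + 2·17.7482 = 92.7740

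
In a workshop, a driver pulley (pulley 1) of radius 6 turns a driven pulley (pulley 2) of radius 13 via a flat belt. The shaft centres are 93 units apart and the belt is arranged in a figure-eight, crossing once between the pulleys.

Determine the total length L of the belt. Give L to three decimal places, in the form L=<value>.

crossed belt: β = asin((r1+r2)/C) = asin(19/93) = 11.7886°
wrap1 = wrap2 = π + 2β = 203.5772°
tangent length = C·cosβ = 91.0385
L = (r1+r2)·wrap + 2·C·cosβ = 19·3.5531 + 2·91.0385 = 249.5857

L=249.586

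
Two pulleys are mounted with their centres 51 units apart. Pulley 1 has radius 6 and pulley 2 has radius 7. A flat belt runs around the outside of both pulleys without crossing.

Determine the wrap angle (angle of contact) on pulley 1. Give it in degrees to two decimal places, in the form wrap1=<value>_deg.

open belt: β = asin((r2−r1)/C) = asin(1/51) = 1.1235°
wrap1 = π − 2β = 177.7530°
wrap2 = π + 2β = 182.2470°

wrap1=177.75_deg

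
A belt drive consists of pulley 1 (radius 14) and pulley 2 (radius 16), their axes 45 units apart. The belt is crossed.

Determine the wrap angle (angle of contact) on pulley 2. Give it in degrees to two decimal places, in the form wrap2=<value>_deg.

crossed belt: β = asin((r1+r2)/C) = asin(30/45) = 41.8103°
wrap1 = wrap2 = π + 2β = 263.6206°

wrap2=263.62_deg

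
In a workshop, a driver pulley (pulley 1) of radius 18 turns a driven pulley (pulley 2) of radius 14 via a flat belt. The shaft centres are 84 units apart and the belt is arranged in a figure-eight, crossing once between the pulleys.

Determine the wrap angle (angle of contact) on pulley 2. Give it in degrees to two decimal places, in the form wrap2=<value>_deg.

crossed belt: β = asin((r1+r2)/C) = asin(32/84) = 22.3927°
wrap1 = wrap2 = π + 2β = 224.7854°

wrap2=224.79_deg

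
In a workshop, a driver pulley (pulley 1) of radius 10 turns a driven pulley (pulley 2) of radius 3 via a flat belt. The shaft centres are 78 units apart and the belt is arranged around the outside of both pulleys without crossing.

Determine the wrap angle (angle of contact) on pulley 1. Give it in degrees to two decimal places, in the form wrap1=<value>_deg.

open belt: β = asin((r2−r1)/C) = asin(-7/78) = -5.1489°
wrap1 = π − 2β = 190.2977°
wrap2 = π + 2β = 169.7023°

wrap1=190.30_deg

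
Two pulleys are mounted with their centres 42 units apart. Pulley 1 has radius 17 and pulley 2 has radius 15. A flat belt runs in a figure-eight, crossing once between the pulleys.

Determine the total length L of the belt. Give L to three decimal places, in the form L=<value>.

L=210.377

crossed belt: β = asin((r1+r2)/C) = asin(32/42) = 49.6324°
wrap1 = wrap2 = π + 2β = 279.2648°
tangent length = C·cosβ = 27.2029
L = (r1+r2)·wrap + 2·C·cosβ = 32·4.8741 + 2·27.2029 = 210.3768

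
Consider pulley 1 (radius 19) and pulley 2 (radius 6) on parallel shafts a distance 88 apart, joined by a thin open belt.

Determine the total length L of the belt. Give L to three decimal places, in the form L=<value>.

open belt: β = asin((r2−r1)/C) = asin(-13/88) = -8.4952°
wrap1 = π − 2β = 196.9905°
wrap2 = π + 2β = 163.0095°
tangent length = C·cosβ = 87.0345
L = r1·wrap1 + r2·wrap2 + 2·C·cosβ = 19·3.4381 + 6·2.8451 + 2·87.0345 = 256.4638

L=256.464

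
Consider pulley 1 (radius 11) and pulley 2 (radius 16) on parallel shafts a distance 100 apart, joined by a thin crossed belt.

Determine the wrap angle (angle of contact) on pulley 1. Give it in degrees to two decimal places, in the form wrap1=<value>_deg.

crossed belt: β = asin((r1+r2)/C) = asin(27/100) = 15.6643°
wrap1 = wrap2 = π + 2β = 211.3285°

wrap1=211.33_deg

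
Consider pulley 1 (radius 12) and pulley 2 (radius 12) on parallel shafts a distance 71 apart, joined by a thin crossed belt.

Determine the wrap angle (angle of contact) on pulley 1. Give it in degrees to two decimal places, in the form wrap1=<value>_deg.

wrap1=219.51_deg

crossed belt: β = asin((r1+r2)/C) = asin(24/71) = 19.7568°
wrap1 = wrap2 = π + 2β = 219.5136°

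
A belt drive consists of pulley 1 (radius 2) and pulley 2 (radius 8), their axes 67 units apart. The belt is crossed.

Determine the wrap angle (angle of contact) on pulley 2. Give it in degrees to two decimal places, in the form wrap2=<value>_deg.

crossed belt: β = asin((r1+r2)/C) = asin(10/67) = 8.5837°
wrap1 = wrap2 = π + 2β = 197.1674°

wrap2=197.17_deg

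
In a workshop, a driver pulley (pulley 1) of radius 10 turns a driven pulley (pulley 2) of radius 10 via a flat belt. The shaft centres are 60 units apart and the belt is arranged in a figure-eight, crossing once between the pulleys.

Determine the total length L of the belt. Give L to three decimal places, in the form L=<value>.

L=189.562

crossed belt: β = asin((r1+r2)/C) = asin(20/60) = 19.4712°
wrap1 = wrap2 = π + 2β = 218.9424°
tangent length = C·cosβ = 56.5685
L = (r1+r2)·wrap + 2·C·cosβ = 20·3.8213 + 2·56.5685 = 189.5624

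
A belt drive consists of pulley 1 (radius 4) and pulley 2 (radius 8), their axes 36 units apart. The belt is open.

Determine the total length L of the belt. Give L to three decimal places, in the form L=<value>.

open belt: β = asin((r2−r1)/C) = asin(4/36) = 6.3794°
wrap1 = π − 2β = 167.2413°
wrap2 = π + 2β = 192.7587°
tangent length = C·cosβ = 35.7771
L = r1·wrap1 + r2·wrap2 + 2·C·cosβ = 4·2.9189 + 8·3.3643 + 2·35.7771 = 110.1440

L=110.144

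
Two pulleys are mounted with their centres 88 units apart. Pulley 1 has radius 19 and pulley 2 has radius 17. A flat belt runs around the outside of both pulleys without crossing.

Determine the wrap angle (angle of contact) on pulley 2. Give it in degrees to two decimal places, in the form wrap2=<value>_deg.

wrap2=177.40_deg

open belt: β = asin((r2−r1)/C) = asin(-2/88) = -1.3023°
wrap1 = π − 2β = 182.6046°
wrap2 = π + 2β = 177.3954°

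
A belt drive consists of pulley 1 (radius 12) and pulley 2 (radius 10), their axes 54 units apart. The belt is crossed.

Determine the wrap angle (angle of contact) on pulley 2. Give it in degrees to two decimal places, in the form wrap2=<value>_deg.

wrap2=228.08_deg

crossed belt: β = asin((r1+r2)/C) = asin(22/54) = 24.0421°
wrap1 = wrap2 = π + 2β = 228.0842°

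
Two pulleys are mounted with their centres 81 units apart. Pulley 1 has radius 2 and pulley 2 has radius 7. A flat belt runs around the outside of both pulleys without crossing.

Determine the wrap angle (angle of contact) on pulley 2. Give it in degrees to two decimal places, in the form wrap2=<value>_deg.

wrap2=187.08_deg

open belt: β = asin((r2−r1)/C) = asin(5/81) = 3.5390°
wrap1 = π − 2β = 172.9219°
wrap2 = π + 2β = 187.0781°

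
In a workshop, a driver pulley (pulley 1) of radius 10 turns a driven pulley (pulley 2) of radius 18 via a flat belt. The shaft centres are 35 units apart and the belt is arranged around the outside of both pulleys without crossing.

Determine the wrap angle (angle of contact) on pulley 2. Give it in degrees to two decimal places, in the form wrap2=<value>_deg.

open belt: β = asin((r2−r1)/C) = asin(8/35) = 13.2130°
wrap1 = π − 2β = 153.5740°
wrap2 = π + 2β = 206.4260°

wrap2=206.43_deg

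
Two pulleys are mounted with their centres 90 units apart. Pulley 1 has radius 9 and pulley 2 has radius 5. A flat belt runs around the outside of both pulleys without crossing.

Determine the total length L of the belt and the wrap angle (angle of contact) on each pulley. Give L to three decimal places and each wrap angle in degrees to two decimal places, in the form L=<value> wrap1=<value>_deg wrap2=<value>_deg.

L=224.160 wrap1=185.09_deg wrap2=174.91_deg

open belt: β = asin((r2−r1)/C) = asin(-4/90) = -2.5473°
wrap1 = π − 2β = 185.0946°
wrap2 = π + 2β = 174.9054°
tangent length = C·cosβ = 89.9111
L = r1·wrap1 + r2·wrap2 + 2·C·cosβ = 9·3.2305 + 5·3.0527 + 2·89.9111 = 224.1601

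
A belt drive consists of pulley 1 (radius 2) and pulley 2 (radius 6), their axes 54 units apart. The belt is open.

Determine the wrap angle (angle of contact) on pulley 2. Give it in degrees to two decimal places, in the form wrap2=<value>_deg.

wrap2=188.50_deg

open belt: β = asin((r2−r1)/C) = asin(4/54) = 4.2480°
wrap1 = π − 2β = 171.5040°
wrap2 = π + 2β = 188.4960°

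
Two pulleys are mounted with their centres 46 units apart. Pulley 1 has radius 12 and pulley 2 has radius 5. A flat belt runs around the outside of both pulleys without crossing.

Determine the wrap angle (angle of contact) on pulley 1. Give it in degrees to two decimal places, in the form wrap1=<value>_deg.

open belt: β = asin((r2−r1)/C) = asin(-7/46) = -8.7529°
wrap1 = π − 2β = 197.5059°
wrap2 = π + 2β = 162.4941°

wrap1=197.51_deg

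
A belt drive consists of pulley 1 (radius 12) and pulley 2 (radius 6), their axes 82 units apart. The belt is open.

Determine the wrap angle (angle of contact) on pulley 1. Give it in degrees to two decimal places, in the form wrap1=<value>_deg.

wrap1=188.39_deg

open belt: β = asin((r2−r1)/C) = asin(-6/82) = -4.1961°
wrap1 = π − 2β = 188.3922°
wrap2 = π + 2β = 171.6078°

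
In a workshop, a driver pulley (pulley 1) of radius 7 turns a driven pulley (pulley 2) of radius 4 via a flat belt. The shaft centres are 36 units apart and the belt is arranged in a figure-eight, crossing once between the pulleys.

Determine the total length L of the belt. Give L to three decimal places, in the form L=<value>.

crossed belt: β = asin((r1+r2)/C) = asin(11/36) = 17.7916°
wrap1 = wrap2 = π + 2β = 215.5832°
tangent length = C·cosβ = 34.2783
L = (r1+r2)·wrap + 2·C·cosβ = 11·3.7626 + 2·34.2783 = 109.9455

L=109.946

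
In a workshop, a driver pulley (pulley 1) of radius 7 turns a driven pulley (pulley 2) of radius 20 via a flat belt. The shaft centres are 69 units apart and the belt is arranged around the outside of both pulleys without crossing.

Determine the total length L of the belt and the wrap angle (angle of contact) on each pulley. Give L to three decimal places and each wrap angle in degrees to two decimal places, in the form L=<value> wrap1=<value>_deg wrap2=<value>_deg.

open belt: β = asin((r2−r1)/C) = asin(13/69) = 10.8598°
wrap1 = π − 2β = 158.2805°
wrap2 = π + 2β = 201.7195°
tangent length = C·cosβ = 67.7643
L = r1·wrap1 + r2·wrap2 + 2·C·cosβ = 7·2.7625 + 20·3.5207 + 2·67.7643 = 225.2796

L=225.280 wrap1=158.28_deg wrap2=201.72_deg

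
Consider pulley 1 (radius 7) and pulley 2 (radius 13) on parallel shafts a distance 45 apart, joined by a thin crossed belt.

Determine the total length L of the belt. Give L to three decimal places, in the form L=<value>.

L=161.877

crossed belt: β = asin((r1+r2)/C) = asin(20/45) = 26.3878°
wrap1 = wrap2 = π + 2β = 232.7756°
tangent length = C·cosβ = 40.3113
L = (r1+r2)·wrap + 2·C·cosβ = 20·4.0627 + 2·40.3113 = 161.8766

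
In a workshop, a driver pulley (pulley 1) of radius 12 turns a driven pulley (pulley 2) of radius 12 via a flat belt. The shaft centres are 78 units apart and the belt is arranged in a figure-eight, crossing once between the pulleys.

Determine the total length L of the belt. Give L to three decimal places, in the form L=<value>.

L=238.843

crossed belt: β = asin((r1+r2)/C) = asin(24/78) = 17.9202°
wrap1 = wrap2 = π + 2β = 215.8404°
tangent length = C·cosβ = 74.2159
L = (r1+r2)·wrap + 2·C·cosβ = 24·3.7671 + 2·74.2159 = 238.8428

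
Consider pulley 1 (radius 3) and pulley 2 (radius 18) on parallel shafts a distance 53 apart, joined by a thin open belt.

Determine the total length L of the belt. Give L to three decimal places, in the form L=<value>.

L=176.248

open belt: β = asin((r2−r1)/C) = asin(15/53) = 16.4405°
wrap1 = π − 2β = 147.1191°
wrap2 = π + 2β = 212.8809°
tangent length = C·cosβ = 50.8331
L = r1·wrap1 + r2·wrap2 + 2·C·cosβ = 3·2.5677 + 18·3.7155 + 2·50.8331 = 176.2478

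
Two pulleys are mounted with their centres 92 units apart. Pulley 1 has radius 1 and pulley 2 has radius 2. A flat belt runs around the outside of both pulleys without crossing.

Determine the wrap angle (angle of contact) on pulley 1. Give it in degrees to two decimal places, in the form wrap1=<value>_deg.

open belt: β = asin((r2−r1)/C) = asin(1/92) = 0.6228°
wrap1 = π − 2β = 178.7544°
wrap2 = π + 2β = 181.2456°

wrap1=178.75_deg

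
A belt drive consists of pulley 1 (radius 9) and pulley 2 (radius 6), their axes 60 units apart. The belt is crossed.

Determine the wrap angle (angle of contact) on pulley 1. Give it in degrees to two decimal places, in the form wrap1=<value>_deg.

wrap1=208.96_deg

crossed belt: β = asin((r1+r2)/C) = asin(15/60) = 14.4775°
wrap1 = wrap2 = π + 2β = 208.9550°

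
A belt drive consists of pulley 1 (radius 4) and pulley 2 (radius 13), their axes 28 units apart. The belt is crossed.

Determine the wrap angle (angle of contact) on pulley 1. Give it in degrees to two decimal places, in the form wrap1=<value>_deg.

wrap1=254.77_deg

crossed belt: β = asin((r1+r2)/C) = asin(17/28) = 37.3832°
wrap1 = wrap2 = π + 2β = 254.7664°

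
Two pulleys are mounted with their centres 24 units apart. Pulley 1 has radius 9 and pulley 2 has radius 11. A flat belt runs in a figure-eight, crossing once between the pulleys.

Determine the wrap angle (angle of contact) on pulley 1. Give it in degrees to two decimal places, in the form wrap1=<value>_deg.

wrap1=292.89_deg

crossed belt: β = asin((r1+r2)/C) = asin(20/24) = 56.4427°
wrap1 = wrap2 = π + 2β = 292.8854°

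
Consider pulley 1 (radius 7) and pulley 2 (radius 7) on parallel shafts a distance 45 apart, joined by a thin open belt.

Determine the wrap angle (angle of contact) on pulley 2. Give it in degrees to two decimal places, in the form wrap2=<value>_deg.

open belt: β = asin((r2−r1)/C) = asin(0/45) = 0.0000°
wrap1 = π − 2β = 180.0000°
wrap2 = π + 2β = 180.0000°

wrap2=180.00_deg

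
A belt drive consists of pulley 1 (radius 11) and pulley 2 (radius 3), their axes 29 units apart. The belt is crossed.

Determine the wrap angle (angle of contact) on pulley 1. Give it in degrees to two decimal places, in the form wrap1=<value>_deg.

wrap1=237.73_deg

crossed belt: β = asin((r1+r2)/C) = asin(14/29) = 28.8657°
wrap1 = wrap2 = π + 2β = 237.7315°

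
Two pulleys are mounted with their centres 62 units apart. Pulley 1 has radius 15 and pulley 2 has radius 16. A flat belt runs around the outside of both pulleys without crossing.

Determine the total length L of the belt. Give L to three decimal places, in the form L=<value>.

L=221.406

open belt: β = asin((r2−r1)/C) = asin(1/62) = 0.9242°
wrap1 = π − 2β = 178.1517°
wrap2 = π + 2β = 181.8483°
tangent length = C·cosβ = 61.9919
L = r1·wrap1 + r2·wrap2 + 2·C·cosβ = 15·3.1093 + 16·3.1739 + 2·61.9919 = 221.4055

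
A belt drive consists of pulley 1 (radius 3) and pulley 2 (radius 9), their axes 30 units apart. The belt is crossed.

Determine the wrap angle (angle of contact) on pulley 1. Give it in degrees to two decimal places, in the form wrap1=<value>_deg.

crossed belt: β = asin((r1+r2)/C) = asin(12/30) = 23.5782°
wrap1 = wrap2 = π + 2β = 227.1564°

wrap1=227.16_deg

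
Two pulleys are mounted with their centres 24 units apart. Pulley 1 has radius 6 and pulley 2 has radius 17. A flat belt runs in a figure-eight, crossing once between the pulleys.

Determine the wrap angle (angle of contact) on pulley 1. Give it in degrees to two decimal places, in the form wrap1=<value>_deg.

wrap1=326.80_deg

crossed belt: β = asin((r1+r2)/C) = asin(23/24) = 73.4022°
wrap1 = wrap2 = π + 2β = 326.8043°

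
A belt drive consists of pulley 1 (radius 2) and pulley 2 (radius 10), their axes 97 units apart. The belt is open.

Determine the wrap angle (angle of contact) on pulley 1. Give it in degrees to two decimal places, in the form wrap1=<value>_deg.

wrap1=170.54_deg

open belt: β = asin((r2−r1)/C) = asin(8/97) = 4.7308°
wrap1 = π − 2β = 170.5384°
wrap2 = π + 2β = 189.4616°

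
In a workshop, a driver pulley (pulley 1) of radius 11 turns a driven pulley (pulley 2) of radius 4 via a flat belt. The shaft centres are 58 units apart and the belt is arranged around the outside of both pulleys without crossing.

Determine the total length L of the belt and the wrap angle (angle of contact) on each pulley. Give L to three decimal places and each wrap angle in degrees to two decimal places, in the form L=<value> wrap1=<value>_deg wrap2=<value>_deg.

open belt: β = asin((r2−r1)/C) = asin(-7/58) = -6.9319°
wrap1 = π − 2β = 193.8638°
wrap2 = π + 2β = 166.1362°
tangent length = C·cosβ = 57.5760
L = r1·wrap1 + r2·wrap2 + 2·C·cosβ = 11·3.3836 + 4·2.8996 + 2·57.5760 = 163.9697

L=163.970 wrap1=193.86_deg wrap2=166.14_deg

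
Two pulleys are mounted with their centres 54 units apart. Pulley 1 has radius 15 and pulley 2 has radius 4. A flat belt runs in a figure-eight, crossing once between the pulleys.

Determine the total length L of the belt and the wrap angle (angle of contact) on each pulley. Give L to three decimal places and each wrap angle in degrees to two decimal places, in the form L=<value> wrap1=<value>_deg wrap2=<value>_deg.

crossed belt: β = asin((r1+r2)/C) = asin(19/54) = 20.6006°
wrap1 = wrap2 = π + 2β = 221.2012°
tangent length = C·cosβ = 50.5470
L = (r1+r2)·wrap + 2·C·cosβ = 19·3.8607 + 2·50.5470 = 174.4471

L=174.447 wrap1=221.20_deg wrap2=221.20_deg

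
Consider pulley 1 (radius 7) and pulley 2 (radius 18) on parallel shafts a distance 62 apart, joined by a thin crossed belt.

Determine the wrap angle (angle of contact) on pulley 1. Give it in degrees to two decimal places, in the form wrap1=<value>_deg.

crossed belt: β = asin((r1+r2)/C) = asin(25/62) = 23.7800°
wrap1 = wrap2 = π + 2β = 227.5600°

wrap1=227.56_deg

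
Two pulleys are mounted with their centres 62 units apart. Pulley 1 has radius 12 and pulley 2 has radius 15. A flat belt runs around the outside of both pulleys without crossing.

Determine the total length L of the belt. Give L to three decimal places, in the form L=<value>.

L=208.968

open belt: β = asin((r2−r1)/C) = asin(3/62) = 2.7735°
wrap1 = π − 2β = 174.4531°
wrap2 = π + 2β = 185.5469°
tangent length = C·cosβ = 61.9274
L = r1·wrap1 + r2·wrap2 + 2·C·cosβ = 12·3.0448 + 15·3.2384 + 2·61.9274 = 208.9682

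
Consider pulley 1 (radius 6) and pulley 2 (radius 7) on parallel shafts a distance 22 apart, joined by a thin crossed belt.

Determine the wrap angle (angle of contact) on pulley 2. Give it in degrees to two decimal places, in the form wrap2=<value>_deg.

crossed belt: β = asin((r1+r2)/C) = asin(13/22) = 36.2215°
wrap1 = wrap2 = π + 2β = 252.4431°

wrap2=252.44_deg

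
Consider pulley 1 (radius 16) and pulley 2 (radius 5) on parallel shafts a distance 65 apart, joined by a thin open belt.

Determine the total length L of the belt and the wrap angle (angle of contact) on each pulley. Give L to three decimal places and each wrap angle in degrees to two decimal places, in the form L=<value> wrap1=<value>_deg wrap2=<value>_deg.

open belt: β = asin((r2−r1)/C) = asin(-11/65) = -9.7431°
wrap1 = π − 2β = 199.4862°
wrap2 = π + 2β = 160.5138°
tangent length = C·cosβ = 64.0625
L = r1·wrap1 + r2·wrap2 + 2·C·cosβ = 16·3.4817 + 5·2.8015 + 2·64.0625 = 197.8395

L=197.839 wrap1=199.49_deg wrap2=160.51_deg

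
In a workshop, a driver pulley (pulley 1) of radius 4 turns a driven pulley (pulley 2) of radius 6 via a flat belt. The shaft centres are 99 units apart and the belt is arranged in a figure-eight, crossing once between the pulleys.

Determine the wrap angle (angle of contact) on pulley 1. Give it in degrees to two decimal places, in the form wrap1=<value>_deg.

crossed belt: β = asin((r1+r2)/C) = asin(10/99) = 5.7973°
wrap1 = wrap2 = π + 2β = 191.5947°

wrap1=191.59_deg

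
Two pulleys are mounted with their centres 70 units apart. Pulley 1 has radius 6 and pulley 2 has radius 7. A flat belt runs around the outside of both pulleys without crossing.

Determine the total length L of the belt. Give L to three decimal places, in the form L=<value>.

open belt: β = asin((r2−r1)/C) = asin(1/70) = 0.8185°
wrap1 = π − 2β = 178.3629°
wrap2 = π + 2β = 181.6371°
tangent length = C·cosβ = 69.9929
L = r1·wrap1 + r2·wrap2 + 2·C·cosβ = 6·3.1130 + 7·3.1702 + 2·69.9929 = 180.8550

L=180.855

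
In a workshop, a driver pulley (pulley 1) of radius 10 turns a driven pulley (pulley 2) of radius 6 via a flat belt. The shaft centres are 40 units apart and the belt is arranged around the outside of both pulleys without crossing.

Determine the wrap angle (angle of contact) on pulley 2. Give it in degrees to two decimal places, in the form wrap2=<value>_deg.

open belt: β = asin((r2−r1)/C) = asin(-4/40) = -5.7392°
wrap1 = π − 2β = 191.4783°
wrap2 = π + 2β = 168.5217°

wrap2=168.52_deg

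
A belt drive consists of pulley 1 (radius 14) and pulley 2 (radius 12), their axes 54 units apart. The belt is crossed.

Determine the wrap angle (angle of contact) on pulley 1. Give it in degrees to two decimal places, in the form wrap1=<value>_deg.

crossed belt: β = asin((r1+r2)/C) = asin(26/54) = 28.7822°
wrap1 = wrap2 = π + 2β = 237.5644°

wrap1=237.56_deg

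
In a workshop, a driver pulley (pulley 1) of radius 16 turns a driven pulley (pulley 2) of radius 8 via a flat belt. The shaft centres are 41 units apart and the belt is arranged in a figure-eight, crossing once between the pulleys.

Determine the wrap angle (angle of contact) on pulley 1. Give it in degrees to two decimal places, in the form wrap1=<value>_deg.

wrap1=251.66_deg

crossed belt: β = asin((r1+r2)/C) = asin(24/41) = 35.8288°
wrap1 = wrap2 = π + 2β = 251.6577°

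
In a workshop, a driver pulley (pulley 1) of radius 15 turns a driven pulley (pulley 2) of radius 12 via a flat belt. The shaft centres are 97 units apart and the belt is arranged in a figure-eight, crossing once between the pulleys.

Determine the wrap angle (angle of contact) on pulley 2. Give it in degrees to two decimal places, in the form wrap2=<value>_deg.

crossed belt: β = asin((r1+r2)/C) = asin(27/97) = 16.1618°
wrap1 = wrap2 = π + 2β = 212.3236°

wrap2=212.32_deg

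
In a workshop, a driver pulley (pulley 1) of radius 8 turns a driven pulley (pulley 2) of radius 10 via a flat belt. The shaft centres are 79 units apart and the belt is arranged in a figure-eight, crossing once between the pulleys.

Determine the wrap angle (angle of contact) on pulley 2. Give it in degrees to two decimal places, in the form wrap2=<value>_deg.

crossed belt: β = asin((r1+r2)/C) = asin(18/79) = 13.1704°
wrap1 = wrap2 = π + 2β = 206.3408°

wrap2=206.34_deg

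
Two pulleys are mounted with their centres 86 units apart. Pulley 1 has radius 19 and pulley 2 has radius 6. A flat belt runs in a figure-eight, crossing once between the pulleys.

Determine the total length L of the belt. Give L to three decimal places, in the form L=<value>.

L=257.860

crossed belt: β = asin((r1+r2)/C) = asin(25/86) = 16.8997°
wrap1 = wrap2 = π + 2β = 213.7995°
tangent length = C·cosβ = 82.2861
L = (r1+r2)·wrap + 2·C·cosβ = 25·3.7315 + 2·82.2861 = 257.8598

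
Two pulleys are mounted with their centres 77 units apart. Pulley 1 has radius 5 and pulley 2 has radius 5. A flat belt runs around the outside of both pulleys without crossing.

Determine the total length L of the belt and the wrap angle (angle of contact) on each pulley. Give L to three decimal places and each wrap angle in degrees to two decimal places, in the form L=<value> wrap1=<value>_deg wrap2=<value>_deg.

L=185.416 wrap1=180.00_deg wrap2=180.00_deg

open belt: β = asin((r2−r1)/C) = asin(0/77) = 0.0000°
wrap1 = π − 2β = 180.0000°
wrap2 = π + 2β = 180.0000°
tangent length = C·cosβ = 77.0000
L = r1·wrap1 + r2·wrap2 + 2·C·cosβ = 5·3.1416 + 5·3.1416 + 2·77.0000 = 185.4159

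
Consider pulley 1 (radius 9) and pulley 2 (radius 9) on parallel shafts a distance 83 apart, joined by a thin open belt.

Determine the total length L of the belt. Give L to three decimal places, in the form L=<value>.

L=222.549

open belt: β = asin((r2−r1)/C) = asin(0/83) = 0.0000°
wrap1 = π − 2β = 180.0000°
wrap2 = π + 2β = 180.0000°
tangent length = C·cosβ = 83.0000
L = r1·wrap1 + r2·wrap2 + 2·C·cosβ = 9·3.1416 + 9·3.1416 + 2·83.0000 = 222.5487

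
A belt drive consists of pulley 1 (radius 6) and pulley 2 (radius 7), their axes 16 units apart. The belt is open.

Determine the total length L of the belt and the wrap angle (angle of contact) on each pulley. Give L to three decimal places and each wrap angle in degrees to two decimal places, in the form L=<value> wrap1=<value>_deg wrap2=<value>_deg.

L=72.903 wrap1=172.83_deg wrap2=187.17_deg

open belt: β = asin((r2−r1)/C) = asin(1/16) = 3.5833°
wrap1 = π − 2β = 172.8334°
wrap2 = π + 2β = 187.1666°
tangent length = C·cosβ = 15.9687
L = r1·wrap1 + r2·wrap2 + 2·C·cosβ = 6·3.0165 + 7·3.2667 + 2·15.9687 = 72.9032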